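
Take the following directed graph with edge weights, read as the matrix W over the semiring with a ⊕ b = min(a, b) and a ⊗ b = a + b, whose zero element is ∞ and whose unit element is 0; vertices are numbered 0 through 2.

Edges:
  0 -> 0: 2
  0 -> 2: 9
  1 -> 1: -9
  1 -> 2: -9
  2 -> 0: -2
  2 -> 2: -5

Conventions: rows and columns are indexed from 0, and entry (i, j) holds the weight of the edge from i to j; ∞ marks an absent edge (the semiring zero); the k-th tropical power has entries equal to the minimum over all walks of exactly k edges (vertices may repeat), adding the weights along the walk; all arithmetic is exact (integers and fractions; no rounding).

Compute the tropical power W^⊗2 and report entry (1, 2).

W^⊗2:
  [4, ∞, 4]
  [-11, -18, -18]
  [-7, ∞, -10]
Key observation: the optimum is the walk 1->1->2, with weight (-9) + (-9) = -18.
Optimal value attained by: walk 1->1->2.
Answer: (W^⊗2)[1][2] = -18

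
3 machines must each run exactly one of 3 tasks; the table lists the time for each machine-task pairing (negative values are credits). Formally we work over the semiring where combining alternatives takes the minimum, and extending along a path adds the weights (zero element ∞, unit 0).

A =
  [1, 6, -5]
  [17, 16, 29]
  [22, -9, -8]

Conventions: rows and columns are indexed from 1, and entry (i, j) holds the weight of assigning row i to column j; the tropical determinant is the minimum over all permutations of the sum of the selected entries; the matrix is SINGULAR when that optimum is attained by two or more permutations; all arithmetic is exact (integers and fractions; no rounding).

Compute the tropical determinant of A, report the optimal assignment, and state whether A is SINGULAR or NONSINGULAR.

σ = (1, 2, 3): 1 + 16 + (-8) = 9
σ = (1, 3, 2): 1 + 29 + (-9) = 21
σ = (2, 1, 3): 6 + 17 + (-8) = 15
σ = (2, 3, 1): 6 + 29 + 22 = 57
σ = (3, 1, 2): (-5) + 17 + (-9) = 3
σ = (3, 2, 1): (-5) + 16 + 22 = 33
Optimal value attained by: σ = (3, 1, 2).
Answer: det⊕(A) = 3; verdict: NONSINGULAR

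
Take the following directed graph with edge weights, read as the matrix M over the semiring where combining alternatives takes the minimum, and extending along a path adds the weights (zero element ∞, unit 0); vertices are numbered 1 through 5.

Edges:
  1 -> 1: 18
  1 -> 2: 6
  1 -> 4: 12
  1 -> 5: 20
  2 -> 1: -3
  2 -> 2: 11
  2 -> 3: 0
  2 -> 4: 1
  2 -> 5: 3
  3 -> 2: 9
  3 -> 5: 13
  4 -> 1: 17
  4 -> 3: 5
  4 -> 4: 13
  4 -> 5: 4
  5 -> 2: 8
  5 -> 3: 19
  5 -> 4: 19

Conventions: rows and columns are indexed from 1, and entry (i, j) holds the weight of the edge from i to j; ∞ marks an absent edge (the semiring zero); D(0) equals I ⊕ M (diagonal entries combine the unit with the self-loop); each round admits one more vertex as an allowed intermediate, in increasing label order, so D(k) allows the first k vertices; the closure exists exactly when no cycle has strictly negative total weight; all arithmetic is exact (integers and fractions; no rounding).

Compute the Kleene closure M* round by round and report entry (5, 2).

D(0):
  [0, 6, ∞, 12, 20]
  [-3, 0, 0, 1, 3]
  [∞, 9, 0, ∞, 13]
  [17, ∞, 5, 0, 4]
  [∞, 8, 19, 19, 0]
D(1):
  [0, 6, ∞, 12, 20]
  [-3, 0, 0, 1, 3]
  [∞, 9, 0, ∞, 13]
  [17, 23, 5, 0, 4]
  [∞, 8, 19, 19, 0]
D(2):
  [0, 6, 6, 7, 9]
  [-3, 0, 0, 1, 3]
  [6, 9, 0, 10, 12]
  [17, 23, 5, 0, 4]
  [5, 8, 8, 9, 0]
D(3):
  [0, 6, 6, 7, 9]
  [-3, 0, 0, 1, 3]
  [6, 9, 0, 10, 12]
  [11, 14, 5, 0, 4]
  [5, 8, 8, 9, 0]
D(4):
  [0, 6, 6, 7, 9]
  [-3, 0, 0, 1, 3]
  [6, 9, 0, 10, 12]
  [11, 14, 5, 0, 4]
  [5, 8, 8, 9, 0]
D(5):
  [0, 6, 6, 7, 9]
  [-3, 0, 0, 1, 3]
  [6, 9, 0, 10, 12]
  [9, 12, 5, 0, 4]
  [5, 8, 8, 9, 0]
Answer: M*[5][2] = 8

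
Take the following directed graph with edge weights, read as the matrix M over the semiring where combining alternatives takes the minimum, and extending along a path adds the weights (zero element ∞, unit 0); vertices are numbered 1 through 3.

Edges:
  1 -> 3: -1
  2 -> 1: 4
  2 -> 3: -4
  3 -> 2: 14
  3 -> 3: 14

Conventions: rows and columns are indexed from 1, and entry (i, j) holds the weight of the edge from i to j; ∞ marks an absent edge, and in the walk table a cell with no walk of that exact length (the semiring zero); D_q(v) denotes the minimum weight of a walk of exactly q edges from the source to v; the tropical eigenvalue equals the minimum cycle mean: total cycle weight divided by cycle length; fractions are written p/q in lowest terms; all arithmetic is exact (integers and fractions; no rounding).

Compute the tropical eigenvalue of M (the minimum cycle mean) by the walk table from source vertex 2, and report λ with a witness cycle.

q=0: [∞, 0, ∞]
q=1: [4, ∞, -4]
q=2: [∞, 10, 3]
q=3: [14, 17, 6]
Optimal cycle mean attained by: cycle 2->3->2, total (-4) + 14, length 2.
Answer: λ = 5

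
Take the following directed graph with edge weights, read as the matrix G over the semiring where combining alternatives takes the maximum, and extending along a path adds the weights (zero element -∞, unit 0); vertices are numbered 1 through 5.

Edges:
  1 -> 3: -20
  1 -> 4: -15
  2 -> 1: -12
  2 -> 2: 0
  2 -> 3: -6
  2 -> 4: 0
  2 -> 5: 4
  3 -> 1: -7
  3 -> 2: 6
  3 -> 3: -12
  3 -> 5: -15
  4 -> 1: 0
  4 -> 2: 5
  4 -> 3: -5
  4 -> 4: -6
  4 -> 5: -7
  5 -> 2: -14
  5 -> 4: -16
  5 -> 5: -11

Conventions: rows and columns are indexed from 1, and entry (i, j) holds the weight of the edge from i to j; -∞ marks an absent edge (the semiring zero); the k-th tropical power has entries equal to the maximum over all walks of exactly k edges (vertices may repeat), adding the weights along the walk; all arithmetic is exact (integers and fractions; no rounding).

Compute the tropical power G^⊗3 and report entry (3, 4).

G^⊗2:
  [-15, -10, -20, -21, -22]
  [0, 5, -5, 0, 4]
  [-6, 6, 0, 6, 10]
  [-6, 5, -1, 5, 9]
  [-16, -11, -20, -14, -10]
G^⊗3:
  [-21, -10, -16, -10, -6]
  [0, 5, -1, 5, 9]
  [6, 11, 1, 6, 10]
  [5, 10, 0, 5, 9]
  [-14, -9, -17, -11, -7]
Key observation: the optimum is the walk 3->2->2->4, with weight 6 + 0 + 0 = 6.
Optimal value attained by: walk 3->2->2->4.
Answer: (G^⊗3)[3][4] = 6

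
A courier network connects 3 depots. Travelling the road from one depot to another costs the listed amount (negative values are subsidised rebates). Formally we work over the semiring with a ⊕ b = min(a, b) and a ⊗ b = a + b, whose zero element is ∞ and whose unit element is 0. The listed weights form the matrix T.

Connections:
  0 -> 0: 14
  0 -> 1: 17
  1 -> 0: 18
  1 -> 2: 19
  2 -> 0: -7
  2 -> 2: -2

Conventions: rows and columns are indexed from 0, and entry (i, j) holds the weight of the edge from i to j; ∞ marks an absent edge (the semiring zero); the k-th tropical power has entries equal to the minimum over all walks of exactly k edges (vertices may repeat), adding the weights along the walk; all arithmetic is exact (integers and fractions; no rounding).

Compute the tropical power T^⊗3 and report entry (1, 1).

T^⊗2:
  [28, 31, 36]
  [12, 35, 17]
  [-9, 10, -4]
T^⊗3:
  [29, 45, 34]
  [10, 29, 15]
  [-11, 8, -6]
Key observation: the optimum is the walk 1->2->0->1, with weight 19 + (-7) + 17 = 29.
Optimal value attained by: walk 1->2->0->1.
Answer: (T^⊗3)[1][1] = 29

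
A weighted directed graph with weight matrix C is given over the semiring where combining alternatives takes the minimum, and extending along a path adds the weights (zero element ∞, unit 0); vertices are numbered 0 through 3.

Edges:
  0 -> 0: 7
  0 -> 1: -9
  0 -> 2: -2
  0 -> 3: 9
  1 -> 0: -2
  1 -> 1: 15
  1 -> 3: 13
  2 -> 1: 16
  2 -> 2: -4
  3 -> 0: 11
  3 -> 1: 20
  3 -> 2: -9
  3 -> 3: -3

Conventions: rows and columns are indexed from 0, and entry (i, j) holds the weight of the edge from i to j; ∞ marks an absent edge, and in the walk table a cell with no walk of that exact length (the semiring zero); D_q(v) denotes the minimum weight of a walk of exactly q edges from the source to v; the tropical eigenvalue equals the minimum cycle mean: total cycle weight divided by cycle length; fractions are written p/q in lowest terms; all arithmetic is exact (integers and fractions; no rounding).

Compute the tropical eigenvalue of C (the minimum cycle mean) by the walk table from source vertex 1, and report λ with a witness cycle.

q=0: [∞, 0, ∞, ∞]
q=1: [-2, 15, ∞, 13]
q=2: [5, -11, -4, 7]
q=3: [-13, -4, -8, 2]
q=4: [-6, -22, -15, -4]
Optimal cycle mean attained by: cycle 0->1->0, total (-9) + (-2), length 2.
Answer: λ = -11/2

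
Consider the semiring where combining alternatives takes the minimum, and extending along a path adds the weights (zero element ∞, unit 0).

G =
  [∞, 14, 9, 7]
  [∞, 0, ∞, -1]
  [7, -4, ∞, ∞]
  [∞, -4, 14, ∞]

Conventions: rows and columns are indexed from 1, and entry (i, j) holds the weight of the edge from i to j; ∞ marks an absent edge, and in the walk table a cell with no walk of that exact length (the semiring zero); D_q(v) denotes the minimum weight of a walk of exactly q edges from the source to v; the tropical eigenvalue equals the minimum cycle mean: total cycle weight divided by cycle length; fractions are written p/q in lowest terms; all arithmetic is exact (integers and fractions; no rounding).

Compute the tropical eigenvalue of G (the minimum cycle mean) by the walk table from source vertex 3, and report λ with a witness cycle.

q=0: [∞, ∞, 0, ∞]
q=1: [7, -4, ∞, ∞]
q=2: [∞, -4, 16, -5]
q=3: [23, -9, 9, -5]
q=4: [16, -9, 9, -10]
Optimal cycle mean attained by: cycle 2->4->2, total (-1) + (-4), length 2.
Answer: λ = -5/2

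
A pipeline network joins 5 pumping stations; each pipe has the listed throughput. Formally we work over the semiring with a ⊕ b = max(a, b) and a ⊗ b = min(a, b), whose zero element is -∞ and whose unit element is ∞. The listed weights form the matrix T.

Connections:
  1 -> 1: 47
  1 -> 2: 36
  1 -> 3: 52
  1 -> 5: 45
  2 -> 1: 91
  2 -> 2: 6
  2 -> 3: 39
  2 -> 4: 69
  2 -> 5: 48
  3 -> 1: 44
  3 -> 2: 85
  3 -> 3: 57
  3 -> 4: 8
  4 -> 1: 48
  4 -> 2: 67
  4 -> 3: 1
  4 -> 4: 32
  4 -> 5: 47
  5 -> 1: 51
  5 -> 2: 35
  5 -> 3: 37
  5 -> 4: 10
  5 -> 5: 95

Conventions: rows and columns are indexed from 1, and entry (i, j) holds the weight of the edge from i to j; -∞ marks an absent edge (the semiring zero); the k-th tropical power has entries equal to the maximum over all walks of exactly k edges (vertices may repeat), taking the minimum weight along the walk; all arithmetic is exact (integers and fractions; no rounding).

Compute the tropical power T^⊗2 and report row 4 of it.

T^⊗2:
  [47, 52, 52, 36, 45]
  [48, 67, 52, 32, 48]
  [85, 57, 57, 69, 48]
  [67, 36, 48, 67, 48]
  [51, 37, 51, 35, 95]
Answer: row 4 of T^⊗2 = [67, 36, 48, 67, 48]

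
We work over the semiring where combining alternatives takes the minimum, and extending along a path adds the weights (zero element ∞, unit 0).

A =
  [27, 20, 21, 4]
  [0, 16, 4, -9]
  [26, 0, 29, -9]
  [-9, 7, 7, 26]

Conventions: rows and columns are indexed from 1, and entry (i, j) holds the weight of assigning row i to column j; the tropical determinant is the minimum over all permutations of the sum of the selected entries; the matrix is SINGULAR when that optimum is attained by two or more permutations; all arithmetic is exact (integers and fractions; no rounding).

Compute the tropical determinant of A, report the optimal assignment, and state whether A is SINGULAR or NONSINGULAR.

σ = (1, 2, 3, 4): 27 + 16 + 29 + 26 = 98
σ = (1, 2, 4, 3): 27 + 16 + (-9) + 7 = 41
σ = (1, 3, 2, 4): 27 + 4 + 0 + 26 = 57
σ = (1, 3, 4, 2): 27 + 4 + (-9) + 7 = 29
σ = (1, 4, 2, 3): 27 + (-9) + 0 + 7 = 25
σ = (1, 4, 3, 2): 27 + (-9) + 29 + 7 = 54
σ = (2, 1, 3, 4): 20 + 0 + 29 + 26 = 75
σ = (2, 1, 4, 3): 20 + 0 + (-9) + 7 = 18
σ = (2, 3, 1, 4): 20 + 4 + 26 + 26 = 76
σ = (2, 3, 4, 1): 20 + 4 + (-9) + (-9) = 6
σ = (2, 4, 1, 3): 20 + (-9) + 26 + 7 = 44
σ = (2, 4, 3, 1): 20 + (-9) + 29 + (-9) = 31
σ = (3, 1, 2, 4): 21 + 0 + 0 + 26 = 47
σ = (3, 1, 4, 2): 21 + 0 + (-9) + 7 = 19
σ = (3, 2, 1, 4): 21 + 16 + 26 + 26 = 89
σ = (3, 2, 4, 1): 21 + 16 + (-9) + (-9) = 19
σ = (3, 4, 1, 2): 21 + (-9) + 26 + 7 = 45
σ = (3, 4, 2, 1): 21 + (-9) + 0 + (-9) = 3
σ = (4, 1, 2, 3): 4 + 0 + 0 + 7 = 11
σ = (4, 1, 3, 2): 4 + 0 + 29 + 7 = 40
σ = (4, 2, 1, 3): 4 + 16 + 26 + 7 = 53
σ = (4, 2, 3, 1): 4 + 16 + 29 + (-9) = 40
σ = (4, 3, 1, 2): 4 + 4 + 26 + 7 = 41
σ = (4, 3, 2, 1): 4 + 4 + 0 + (-9) = -1
Optimal value attained by: σ = (4, 3, 2, 1).
Answer: det⊕(A) = -1; verdict: NONSINGULAR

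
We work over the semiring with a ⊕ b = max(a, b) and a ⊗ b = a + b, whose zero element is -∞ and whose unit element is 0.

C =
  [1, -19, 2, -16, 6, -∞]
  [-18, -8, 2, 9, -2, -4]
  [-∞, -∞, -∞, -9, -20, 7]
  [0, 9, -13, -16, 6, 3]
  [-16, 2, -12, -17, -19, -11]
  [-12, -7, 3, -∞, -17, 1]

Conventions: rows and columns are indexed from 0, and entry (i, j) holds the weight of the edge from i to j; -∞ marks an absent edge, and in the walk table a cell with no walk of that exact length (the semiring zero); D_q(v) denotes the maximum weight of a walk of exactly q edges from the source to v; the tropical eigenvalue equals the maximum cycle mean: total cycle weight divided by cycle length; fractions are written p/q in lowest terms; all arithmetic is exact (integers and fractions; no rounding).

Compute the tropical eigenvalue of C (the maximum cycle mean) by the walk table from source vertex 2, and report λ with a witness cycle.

q=0: [-∞, -∞, 0, -∞, -∞, -∞]
q=1: [-∞, -∞, -∞, -9, -20, 7]
q=2: [-5, 0, 10, -25, -3, 8]
q=3: [-4, 1, 11, 9, 1, 17]
q=4: [9, 18, 20, 10, 15, 18]
q=5: [10, 19, 21, 27, 16, 27]
q=6: [27, 36, 30, 28, 33, 30]
Optimal cycle mean attained by: cycle 1->3->1, total 9 + 9, length 2.
Answer: λ = 9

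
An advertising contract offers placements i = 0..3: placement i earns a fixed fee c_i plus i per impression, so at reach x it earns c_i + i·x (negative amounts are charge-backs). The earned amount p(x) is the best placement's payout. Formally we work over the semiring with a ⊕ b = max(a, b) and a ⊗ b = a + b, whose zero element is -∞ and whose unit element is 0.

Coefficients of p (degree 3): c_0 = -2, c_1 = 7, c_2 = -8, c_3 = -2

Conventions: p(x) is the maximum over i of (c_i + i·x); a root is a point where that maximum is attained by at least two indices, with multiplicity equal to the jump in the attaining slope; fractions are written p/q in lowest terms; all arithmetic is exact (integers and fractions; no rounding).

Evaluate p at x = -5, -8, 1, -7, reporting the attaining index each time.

p(-5) = max(-2+0·(-5)=-2, 7+1·(-5)=2, -8+2·(-5)=-18, -2+3·(-5)=-17) = 2 (attained by i=1)
p(-8) = max(-2+0·(-8)=-2, 7+1·(-8)=-1, -8+2·(-8)=-24, -2+3·(-8)=-26) = -1 (attained by i=1)
p(1) = max(-2+0·1=-2, 7+1·1=8, -8+2·1=-6, -2+3·1=1) = 8 (attained by i=1)
p(-7) = max(-2+0·(-7)=-2, 7+1·(-7)=0, -8+2·(-7)=-22, -2+3·(-7)=-23) = 0 (attained by i=1)
Answer: p(-5) = 2; p(-8) = -1; p(1) = 8; p(-7) = 0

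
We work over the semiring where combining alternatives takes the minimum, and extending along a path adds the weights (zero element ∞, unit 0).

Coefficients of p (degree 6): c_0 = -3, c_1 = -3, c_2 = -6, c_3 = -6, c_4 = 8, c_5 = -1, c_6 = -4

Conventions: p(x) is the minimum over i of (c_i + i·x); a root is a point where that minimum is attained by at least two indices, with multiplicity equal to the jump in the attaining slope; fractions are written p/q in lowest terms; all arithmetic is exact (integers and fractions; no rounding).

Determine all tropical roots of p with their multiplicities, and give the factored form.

hull edge (i=0, c=-3) to (i=2, c=-6): slope -3/2, span 2
hull edge (i=2, c=-6) to (i=3, c=-6): slope 0, span 1
hull edge (i=3, c=-6) to (i=6, c=-4): slope 2/3, span 3
Factored form: p(x) = -4 ⊗ (x ⊕ (-2/3)) ⊗ (x ⊕ (-2/3)) ⊗ (x ⊕ (-2/3)) ⊗ (x ⊕ 0) ⊗ (x ⊕ 3/2) ⊗ (x ⊕ 3/2)
Answer: roots = -2/3 (mult 3), 0 (mult 1), 3/2 (mult 2)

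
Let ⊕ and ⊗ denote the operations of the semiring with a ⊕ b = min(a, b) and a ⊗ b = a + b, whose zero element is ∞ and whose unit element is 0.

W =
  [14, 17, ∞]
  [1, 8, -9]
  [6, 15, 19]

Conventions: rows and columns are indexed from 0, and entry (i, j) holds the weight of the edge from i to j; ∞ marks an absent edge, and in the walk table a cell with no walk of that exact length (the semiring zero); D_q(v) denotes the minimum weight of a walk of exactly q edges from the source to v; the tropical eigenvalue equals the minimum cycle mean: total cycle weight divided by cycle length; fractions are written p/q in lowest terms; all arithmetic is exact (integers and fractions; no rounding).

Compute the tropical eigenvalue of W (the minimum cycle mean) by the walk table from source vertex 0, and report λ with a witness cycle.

q=0: [0, ∞, ∞]
q=1: [14, 17, ∞]
q=2: [18, 25, 8]
q=3: [14, 23, 16]
Optimal cycle mean attained by: cycle 1->2->1, total (-9) + 15, length 2.
Answer: λ = 3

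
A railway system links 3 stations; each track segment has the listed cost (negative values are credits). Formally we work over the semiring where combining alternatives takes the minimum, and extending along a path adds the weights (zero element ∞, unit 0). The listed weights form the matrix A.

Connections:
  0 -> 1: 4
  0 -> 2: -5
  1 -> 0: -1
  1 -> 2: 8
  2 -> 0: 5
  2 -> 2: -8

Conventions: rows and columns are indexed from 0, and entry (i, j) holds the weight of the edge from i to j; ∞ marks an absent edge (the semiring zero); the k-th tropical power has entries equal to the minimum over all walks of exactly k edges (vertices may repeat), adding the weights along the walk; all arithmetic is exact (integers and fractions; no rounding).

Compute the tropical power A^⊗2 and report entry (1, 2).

A^⊗2:
  [0, ∞, -13]
  [13, 3, -6]
  [-3, 9, -16]
Key observation: the optimum is the walk 1->0->2, with weight (-1) + (-5) = -6.
Optimal value attained by: walk 1->0->2.
Answer: (A^⊗2)[1][2] = -6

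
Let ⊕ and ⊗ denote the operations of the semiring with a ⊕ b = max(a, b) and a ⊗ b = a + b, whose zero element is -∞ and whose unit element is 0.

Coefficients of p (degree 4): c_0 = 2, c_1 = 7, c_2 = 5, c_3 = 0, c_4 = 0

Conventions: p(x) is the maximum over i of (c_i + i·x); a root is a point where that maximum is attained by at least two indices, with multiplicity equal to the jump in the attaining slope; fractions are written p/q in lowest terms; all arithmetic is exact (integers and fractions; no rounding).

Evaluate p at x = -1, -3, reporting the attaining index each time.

p(-1) = max(2+0·(-1)=2, 7+1·(-1)=6, 5+2·(-1)=3, 0+3·(-1)=-3, 0+4·(-1)=-4) = 6 (attained by i=1)
p(-3) = max(2+0·(-3)=2, 7+1·(-3)=4, 5+2·(-3)=-1, 0+3·(-3)=-9, 0+4·(-3)=-12) = 4 (attained by i=1)
Answer: p(-1) = 6; p(-3) = 4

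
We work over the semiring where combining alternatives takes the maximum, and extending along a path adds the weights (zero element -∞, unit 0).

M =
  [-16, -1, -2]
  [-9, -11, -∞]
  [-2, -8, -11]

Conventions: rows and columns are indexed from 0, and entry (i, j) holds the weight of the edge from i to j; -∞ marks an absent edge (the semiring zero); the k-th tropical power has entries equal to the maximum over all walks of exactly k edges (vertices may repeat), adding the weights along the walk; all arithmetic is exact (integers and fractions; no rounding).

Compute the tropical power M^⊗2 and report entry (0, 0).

M^⊗2:
  [-4, -10, -13]
  [-20, -10, -11]
  [-13, -3, -4]
Key observation: the optimum is the walk 0->2->0, with weight (-2) + (-2) = -4.
Optimal value attained by: walk 0->2->0.
Answer: (M^⊗2)[0][0] = -4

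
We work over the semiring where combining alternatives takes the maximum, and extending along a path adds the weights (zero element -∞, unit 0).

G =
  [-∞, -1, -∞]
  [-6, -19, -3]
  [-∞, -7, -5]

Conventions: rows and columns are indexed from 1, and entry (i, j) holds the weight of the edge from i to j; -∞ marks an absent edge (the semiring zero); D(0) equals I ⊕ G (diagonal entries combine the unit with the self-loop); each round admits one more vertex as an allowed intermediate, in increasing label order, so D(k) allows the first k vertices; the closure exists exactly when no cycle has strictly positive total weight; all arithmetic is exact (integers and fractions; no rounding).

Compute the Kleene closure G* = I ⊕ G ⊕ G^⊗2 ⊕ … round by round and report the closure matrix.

D(0):
  [0, -1, -∞]
  [-6, 0, -3]
  [-∞, -7, 0]
D(1):
  [0, -1, -∞]
  [-6, 0, -3]
  [-∞, -7, 0]
D(2):
  [0, -1, -4]
  [-6, 0, -3]
  [-13, -7, 0]
D(3):
  [0, -1, -4]
  [-6, 0, -3]
  [-13, -7, 0]
Answer: G* = [[0, -1, -4], [-6, 0, -3], [-13, -7, 0]]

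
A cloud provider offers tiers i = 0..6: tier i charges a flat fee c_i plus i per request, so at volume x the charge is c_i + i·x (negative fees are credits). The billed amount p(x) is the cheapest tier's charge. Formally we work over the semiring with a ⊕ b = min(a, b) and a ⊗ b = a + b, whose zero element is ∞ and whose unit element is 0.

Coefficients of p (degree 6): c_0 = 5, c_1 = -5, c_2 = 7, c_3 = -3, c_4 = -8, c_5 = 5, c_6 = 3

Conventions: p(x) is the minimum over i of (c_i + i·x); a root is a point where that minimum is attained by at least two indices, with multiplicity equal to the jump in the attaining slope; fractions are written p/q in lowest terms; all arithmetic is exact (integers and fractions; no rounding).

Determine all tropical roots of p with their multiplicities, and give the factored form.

hull edge (i=0, c=5) to (i=1, c=-5): slope -10, span 1
hull edge (i=1, c=-5) to (i=4, c=-8): slope -1, span 3
hull edge (i=4, c=-8) to (i=6, c=3): slope 11/2, span 2
Factored form: p(x) = 3 ⊗ (x ⊕ (-11/2)) ⊗ (x ⊕ (-11/2)) ⊗ (x ⊕ 1) ⊗ (x ⊕ 1) ⊗ (x ⊕ 1) ⊗ (x ⊕ 10)
Answer: roots = -11/2 (mult 2), 1 (mult 3), 10 (mult 1)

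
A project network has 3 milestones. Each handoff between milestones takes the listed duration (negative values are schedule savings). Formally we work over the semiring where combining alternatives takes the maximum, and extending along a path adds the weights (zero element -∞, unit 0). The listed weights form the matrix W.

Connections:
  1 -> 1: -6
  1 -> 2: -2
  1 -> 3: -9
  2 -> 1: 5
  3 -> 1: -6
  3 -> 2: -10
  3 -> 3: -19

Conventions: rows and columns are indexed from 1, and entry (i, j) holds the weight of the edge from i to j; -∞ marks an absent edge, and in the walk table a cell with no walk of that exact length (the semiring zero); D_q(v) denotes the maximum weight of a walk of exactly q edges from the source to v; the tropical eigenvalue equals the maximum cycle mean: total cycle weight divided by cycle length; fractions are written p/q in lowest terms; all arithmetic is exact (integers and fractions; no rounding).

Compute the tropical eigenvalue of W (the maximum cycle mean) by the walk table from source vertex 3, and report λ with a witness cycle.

q=0: [-∞, -∞, 0]
q=1: [-6, -10, -19]
q=2: [-5, -8, -15]
q=3: [-3, -7, -14]
Optimal cycle mean attained by: cycle 1->2->1, total (-2) + 5, length 2.
Answer: λ = 3/2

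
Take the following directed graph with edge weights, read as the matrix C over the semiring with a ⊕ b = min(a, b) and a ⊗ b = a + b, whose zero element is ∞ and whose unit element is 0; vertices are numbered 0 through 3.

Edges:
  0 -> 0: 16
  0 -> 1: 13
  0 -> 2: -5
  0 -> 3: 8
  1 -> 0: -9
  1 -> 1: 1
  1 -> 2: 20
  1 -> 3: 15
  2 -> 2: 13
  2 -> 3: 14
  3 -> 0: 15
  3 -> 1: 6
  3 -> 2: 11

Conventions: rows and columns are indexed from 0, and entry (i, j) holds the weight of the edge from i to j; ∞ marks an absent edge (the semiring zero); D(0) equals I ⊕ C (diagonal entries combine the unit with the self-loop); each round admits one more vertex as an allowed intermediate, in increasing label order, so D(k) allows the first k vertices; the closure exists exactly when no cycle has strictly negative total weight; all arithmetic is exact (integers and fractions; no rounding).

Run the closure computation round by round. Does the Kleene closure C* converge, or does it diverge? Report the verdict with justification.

D(0):
  [0, 13, -5, 8]
  [-9, 0, 20, 15]
  [∞, ∞, 0, 14]
  [15, 6, 11, 0]
D(1):
  [0, 13, -5, 8]
  [-9, 0, -14, -1]
  [∞, ∞, 0, 14]
  [15, 6, 10, 0]
D(2):
  [0, 13, -5, 8]
  [-9, 0, -14, -1]
  [∞, ∞, 0, 14]
  [-3, 6, -8, 0]
D(3):
  [0, 13, -5, 8]
  [-9, 0, -14, -1]
  [∞, ∞, 0, 14]
  [-3, 6, -8, 0]
D(4):
  [0, 13, -5, 8]
  [-9, 0, -14, -1]
  [11, 20, 0, 14]
  [-3, 6, -8, 0]
Key observation: every diagonal entry stays at the unit through all rounds, so no improving cycle exists.
Answer: CONVERGES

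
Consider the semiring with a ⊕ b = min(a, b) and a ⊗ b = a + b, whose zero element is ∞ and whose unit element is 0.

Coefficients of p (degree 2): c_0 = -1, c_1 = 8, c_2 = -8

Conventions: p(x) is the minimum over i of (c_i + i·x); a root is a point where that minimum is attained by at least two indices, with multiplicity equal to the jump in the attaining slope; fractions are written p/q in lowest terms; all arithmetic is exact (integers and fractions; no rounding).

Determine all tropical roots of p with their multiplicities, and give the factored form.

hull edge (i=0, c=-1) to (i=2, c=-8): slope -7/2, span 2
Factored form: p(x) = -8 ⊗ (x ⊕ 7/2) ⊗ (x ⊕ 7/2)
Answer: roots = 7/2 (mult 2)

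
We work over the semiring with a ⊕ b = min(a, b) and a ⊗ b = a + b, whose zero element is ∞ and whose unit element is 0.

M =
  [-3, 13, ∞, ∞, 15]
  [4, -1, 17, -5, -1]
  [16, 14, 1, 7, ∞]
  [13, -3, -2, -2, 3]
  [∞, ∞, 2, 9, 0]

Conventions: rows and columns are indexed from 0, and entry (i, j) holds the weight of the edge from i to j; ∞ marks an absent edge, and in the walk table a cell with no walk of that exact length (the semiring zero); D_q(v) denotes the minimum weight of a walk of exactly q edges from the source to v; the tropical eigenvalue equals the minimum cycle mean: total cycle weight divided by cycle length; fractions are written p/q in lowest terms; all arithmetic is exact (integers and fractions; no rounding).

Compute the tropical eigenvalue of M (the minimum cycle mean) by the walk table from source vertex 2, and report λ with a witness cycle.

q=0: [∞, ∞, 0, ∞, ∞]
q=1: [16, 14, 1, 7, ∞]
q=2: [13, 4, 2, 5, 10]
q=3: [8, 2, 3, -1, 3]
q=4: [5, -4, -3, -3, 1]
q=5: [0, -6, -5, -9, -5]
Optimal cycle mean attained by: cycle 1->3->1, total (-5) + (-3), length 2.
Answer: λ = -4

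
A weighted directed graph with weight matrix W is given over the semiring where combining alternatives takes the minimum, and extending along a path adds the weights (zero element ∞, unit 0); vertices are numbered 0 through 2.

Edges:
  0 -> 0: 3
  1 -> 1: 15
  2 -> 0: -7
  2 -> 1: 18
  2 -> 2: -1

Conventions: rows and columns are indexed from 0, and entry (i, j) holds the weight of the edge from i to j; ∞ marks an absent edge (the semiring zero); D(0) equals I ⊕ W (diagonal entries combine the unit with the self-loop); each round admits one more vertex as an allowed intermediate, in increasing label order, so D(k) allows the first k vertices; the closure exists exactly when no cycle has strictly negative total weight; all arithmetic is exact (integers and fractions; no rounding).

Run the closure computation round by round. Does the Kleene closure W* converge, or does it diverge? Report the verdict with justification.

Detection: at round 0, diagonal entry (2, 2) turns strictly negative.
Key observation: the cycle 2->2 has total weight (-1), which is strictly negative.
Answer: DIVERGES — negative cycle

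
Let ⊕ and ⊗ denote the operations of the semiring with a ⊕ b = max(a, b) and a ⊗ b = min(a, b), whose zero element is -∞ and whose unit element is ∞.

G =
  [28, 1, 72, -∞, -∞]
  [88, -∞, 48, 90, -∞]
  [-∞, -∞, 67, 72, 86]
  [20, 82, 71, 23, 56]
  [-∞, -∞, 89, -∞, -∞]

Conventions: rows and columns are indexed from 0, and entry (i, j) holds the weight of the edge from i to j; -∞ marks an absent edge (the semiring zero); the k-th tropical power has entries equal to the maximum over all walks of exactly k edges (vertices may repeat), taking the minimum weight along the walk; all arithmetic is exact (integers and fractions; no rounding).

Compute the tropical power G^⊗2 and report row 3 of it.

G^⊗2:
  [28, 1, 67, 72, 72]
  [28, 82, 72, 48, 56]
  [20, 72, 86, 67, 67]
  [82, 23, 67, 82, 71]
  [-∞, -∞, 67, 72, 86]
Answer: row 3 of G^⊗2 = [82, 23, 67, 82, 71]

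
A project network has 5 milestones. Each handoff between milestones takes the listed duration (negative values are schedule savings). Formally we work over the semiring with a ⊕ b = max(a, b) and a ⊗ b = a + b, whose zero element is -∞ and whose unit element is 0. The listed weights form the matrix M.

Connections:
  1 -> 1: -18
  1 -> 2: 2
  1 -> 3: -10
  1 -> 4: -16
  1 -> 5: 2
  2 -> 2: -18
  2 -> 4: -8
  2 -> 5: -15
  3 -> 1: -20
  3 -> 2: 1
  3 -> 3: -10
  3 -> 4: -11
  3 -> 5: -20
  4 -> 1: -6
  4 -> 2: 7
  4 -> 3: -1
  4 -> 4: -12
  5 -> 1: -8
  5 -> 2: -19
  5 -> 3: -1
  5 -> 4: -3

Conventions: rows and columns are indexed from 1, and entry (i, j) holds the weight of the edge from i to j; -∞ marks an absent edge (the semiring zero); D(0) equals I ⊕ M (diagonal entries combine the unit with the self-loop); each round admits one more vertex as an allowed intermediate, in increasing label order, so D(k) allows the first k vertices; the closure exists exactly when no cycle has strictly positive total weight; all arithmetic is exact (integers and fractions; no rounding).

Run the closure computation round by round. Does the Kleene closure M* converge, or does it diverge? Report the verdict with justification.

D(0):
  [0, 2, -10, -16, 2]
  [-∞, 0, -∞, -8, -15]
  [-20, 1, 0, -11, -20]
  [-6, 7, -1, 0, -∞]
  [-8, -19, -1, -3, 0]
D(1):
  [0, 2, -10, -16, 2]
  [-∞, 0, -∞, -8, -15]
  [-20, 1, 0, -11, -18]
  [-6, 7, -1, 0, -4]
  [-8, -6, -1, -3, 0]
D(2):
  [0, 2, -10, -6, 2]
  [-∞, 0, -∞, -8, -15]
  [-20, 1, 0, -7, -14]
  [-6, 7, -1, 0, -4]
  [-8, -6, -1, -3, 0]
D(3):
  [0, 2, -10, -6, 2]
  [-∞, 0, -∞, -8, -15]
  [-20, 1, 0, -7, -14]
  [-6, 7, -1, 0, -4]
  [-8, 0, -1, -3, 0]
D(4):
  [0, 2, -7, -6, 2]
  [-14, 0, -9, -8, -12]
  [-13, 1, 0, -7, -11]
  [-6, 7, -1, 0, -4]
  [-8, 4, -1, -3, 0]
D(5):
  [0, 6, 1, -1, 2]
  [-14, 0, -9, -8, -12]
  [-13, 1, 0, -7, -11]
  [-6, 7, -1, 0, -4]
  [-8, 4, -1, -3, 0]
Key observation: every diagonal entry stays at the unit through all rounds, so no improving cycle exists.
Answer: CONVERGES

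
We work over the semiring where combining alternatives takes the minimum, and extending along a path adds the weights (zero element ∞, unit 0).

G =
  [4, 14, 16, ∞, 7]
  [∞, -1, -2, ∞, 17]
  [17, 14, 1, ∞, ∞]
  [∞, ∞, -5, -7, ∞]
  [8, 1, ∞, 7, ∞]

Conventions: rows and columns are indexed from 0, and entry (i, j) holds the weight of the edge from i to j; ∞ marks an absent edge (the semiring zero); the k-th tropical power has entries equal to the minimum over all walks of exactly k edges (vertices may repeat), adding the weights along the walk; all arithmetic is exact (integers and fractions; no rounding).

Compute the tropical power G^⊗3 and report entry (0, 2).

G^⊗2:
  [8, 8, 12, 14, 11]
  [15, -2, -3, 24, 16]
  [18, 13, 2, ∞, 24]
  [12, 9, -12, -14, ∞]
  [12, 0, -1, 0, 15]
G^⊗3:
  [12, 7, 6, 7, 15]
  [14, -3, -4, 17, 15]
  [19, 12, 3, 31, 25]
  [5, 2, -19, -21, 19]
  [16, -1, -5, -7, 17]
Key observation: the optimum is the walk 0->4->1->2, with weight 7 + 1 + (-2) = 6.
Optimal value attained by: walk 0->4->1->2.
Answer: (G^⊗3)[0][2] = 6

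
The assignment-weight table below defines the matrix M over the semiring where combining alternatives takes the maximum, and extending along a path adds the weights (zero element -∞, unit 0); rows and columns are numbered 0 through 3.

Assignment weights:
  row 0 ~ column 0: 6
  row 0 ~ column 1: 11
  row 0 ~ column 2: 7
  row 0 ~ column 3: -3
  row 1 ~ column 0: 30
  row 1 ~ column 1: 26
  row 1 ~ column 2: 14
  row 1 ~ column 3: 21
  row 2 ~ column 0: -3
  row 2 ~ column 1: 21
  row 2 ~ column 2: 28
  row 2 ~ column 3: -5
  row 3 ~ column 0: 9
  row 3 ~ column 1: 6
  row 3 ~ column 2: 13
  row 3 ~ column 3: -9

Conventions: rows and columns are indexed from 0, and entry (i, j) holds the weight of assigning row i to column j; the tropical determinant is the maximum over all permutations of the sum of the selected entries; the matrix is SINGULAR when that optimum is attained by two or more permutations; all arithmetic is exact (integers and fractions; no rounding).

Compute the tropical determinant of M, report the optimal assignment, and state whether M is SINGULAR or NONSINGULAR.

σ = (0, 1, 2, 3): 6 + 26 + 28 + (-9) = 51
σ = (0, 1, 3, 2): 6 + 26 + (-5) + 13 = 40
σ = (0, 2, 1, 3): 6 + 14 + 21 + (-9) = 32
σ = (0, 2, 3, 1): 6 + 14 + (-5) + 6 = 21
σ = (0, 3, 1, 2): 6 + 21 + 21 + 13 = 61
σ = (0, 3, 2, 1): 6 + 21 + 28 + 6 = 61
σ = (1, 0, 2, 3): 11 + 30 + 28 + (-9) = 60
σ = (1, 0, 3, 2): 11 + 30 + (-5) + 13 = 49
σ = (1, 2, 0, 3): 11 + 14 + (-3) + (-9) = 13
σ = (1, 2, 3, 0): 11 + 14 + (-5) + 9 = 29
σ = (1, 3, 0, 2): 11 + 21 + (-3) + 13 = 42
σ = (1, 3, 2, 0): 11 + 21 + 28 + 9 = 69
σ = (2, 0, 1, 3): 7 + 30 + 21 + (-9) = 49
σ = (2, 0, 3, 1): 7 + 30 + (-5) + 6 = 38
σ = (2, 1, 0, 3): 7 + 26 + (-3) + (-9) = 21
σ = (2, 1, 3, 0): 7 + 26 + (-5) + 9 = 37
σ = (2, 3, 0, 1): 7 + 21 + (-3) + 6 = 31
σ = (2, 3, 1, 0): 7 + 21 + 21 + 9 = 58
σ = (3, 0, 1, 2): (-3) + 30 + 21 + 13 = 61
σ = (3, 0, 2, 1): (-3) + 30 + 28 + 6 = 61
σ = (3, 1, 0, 2): (-3) + 26 + (-3) + 13 = 33
σ = (3, 1, 2, 0): (-3) + 26 + 28 + 9 = 60
σ = (3, 2, 0, 1): (-3) + 14 + (-3) + 6 = 14
σ = (3, 2, 1, 0): (-3) + 14 + 21 + 9 = 41
Optimal value attained by: σ = (1, 3, 2, 0).
Answer: det⊕(M) = 69; verdict: NONSINGULAR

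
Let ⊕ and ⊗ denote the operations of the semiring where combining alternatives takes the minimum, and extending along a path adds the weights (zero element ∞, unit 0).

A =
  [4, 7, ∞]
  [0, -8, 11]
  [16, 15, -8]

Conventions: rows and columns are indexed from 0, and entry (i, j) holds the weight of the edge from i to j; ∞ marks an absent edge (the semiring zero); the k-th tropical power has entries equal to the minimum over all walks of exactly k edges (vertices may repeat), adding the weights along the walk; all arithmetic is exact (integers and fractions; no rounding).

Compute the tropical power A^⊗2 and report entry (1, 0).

A^⊗2:
  [7, -1, 18]
  [-8, -16, 3]
  [8, 7, -16]
Key observation: the optimum is the walk 1->1->0, with weight (-8) + 0 = -8.
Optimal value attained by: walk 1->1->0.
Answer: (A^⊗2)[1][0] = -8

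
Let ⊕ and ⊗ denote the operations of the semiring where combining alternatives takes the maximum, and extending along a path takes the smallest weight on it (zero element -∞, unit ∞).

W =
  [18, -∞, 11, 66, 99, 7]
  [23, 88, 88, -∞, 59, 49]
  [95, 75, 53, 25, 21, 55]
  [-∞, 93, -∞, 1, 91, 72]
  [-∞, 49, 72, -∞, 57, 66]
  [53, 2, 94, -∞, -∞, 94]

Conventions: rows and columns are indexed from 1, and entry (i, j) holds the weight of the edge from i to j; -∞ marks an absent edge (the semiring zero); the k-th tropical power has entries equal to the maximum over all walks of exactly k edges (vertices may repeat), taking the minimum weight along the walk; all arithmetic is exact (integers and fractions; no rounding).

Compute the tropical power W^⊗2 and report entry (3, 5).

W^⊗2:
  [18, 66, 72, 18, 66, 66]
  [88, 88, 88, 25, 59, 59]
  [53, 75, 75, 66, 95, 55]
  [53, 88, 88, 1, 59, 72]
  [72, 72, 66, 25, 57, 66]
  [94, 75, 94, 53, 53, 94]
Key observation: the optimum is the walk 3->1->5, with weight 95 min 99 = 95.
Optimal value attained by: walk 3->1->5.
Answer: (W^⊗2)[3][5] = 95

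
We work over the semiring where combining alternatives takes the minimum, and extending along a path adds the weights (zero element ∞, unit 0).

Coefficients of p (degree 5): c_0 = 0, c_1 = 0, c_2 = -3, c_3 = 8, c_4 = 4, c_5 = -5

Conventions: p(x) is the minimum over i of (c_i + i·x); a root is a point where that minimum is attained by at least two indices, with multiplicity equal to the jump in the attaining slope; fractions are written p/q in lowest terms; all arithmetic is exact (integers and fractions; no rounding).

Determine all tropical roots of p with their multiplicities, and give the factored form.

hull edge (i=0, c=0) to (i=2, c=-3): slope -3/2, span 2
hull edge (i=2, c=-3) to (i=5, c=-5): slope -2/3, span 3
Factored form: p(x) = -5 ⊗ (x ⊕ 2/3) ⊗ (x ⊕ 2/3) ⊗ (x ⊕ 2/3) ⊗ (x ⊕ 3/2) ⊗ (x ⊕ 3/2)
Answer: roots = 2/3 (mult 3), 3/2 (mult 2)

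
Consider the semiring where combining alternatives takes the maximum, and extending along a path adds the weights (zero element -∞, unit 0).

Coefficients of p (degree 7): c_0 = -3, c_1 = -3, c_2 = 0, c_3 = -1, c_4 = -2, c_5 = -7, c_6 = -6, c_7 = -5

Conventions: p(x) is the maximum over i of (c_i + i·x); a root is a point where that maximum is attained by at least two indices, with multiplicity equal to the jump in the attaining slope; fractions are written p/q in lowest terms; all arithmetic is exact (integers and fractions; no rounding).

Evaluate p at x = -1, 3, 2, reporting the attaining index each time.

p(-1) = max(-3+0·(-1)=-3, -3+1·(-1)=-4, 0+2·(-1)=-2, -1+3·(-1)=-4, -2+4·(-1)=-6, -7+5·(-1)=-12, -6+6·(-1)=-12, -5+7·(-1)=-12) = -2 (attained by i=2)
p(3) = max(-3+0·3=-3, -3+1·3=0, 0+2·3=6, -1+3·3=8, -2+4·3=10, -7+5·3=8, -6+6·3=12, -5+7·3=16) = 16 (attained by i=7)
p(2) = max(-3+0·2=-3, -3+1·2=-1, 0+2·2=4, -1+3·2=5, -2+4·2=6, -7+5·2=3, -6+6·2=6, -5+7·2=9) = 9 (attained by i=7)
Answer: p(-1) = -2; p(3) = 16; p(2) = 9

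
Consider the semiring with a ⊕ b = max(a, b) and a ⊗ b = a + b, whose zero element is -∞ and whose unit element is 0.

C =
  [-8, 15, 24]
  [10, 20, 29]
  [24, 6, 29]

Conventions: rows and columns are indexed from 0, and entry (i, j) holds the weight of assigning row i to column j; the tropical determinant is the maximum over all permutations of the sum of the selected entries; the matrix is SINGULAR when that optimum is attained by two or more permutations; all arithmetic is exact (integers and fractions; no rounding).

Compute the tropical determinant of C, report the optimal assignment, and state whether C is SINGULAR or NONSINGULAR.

σ = (0, 1, 2): (-8) + 20 + 29 = 41
σ = (0, 2, 1): (-8) + 29 + 6 = 27
σ = (1, 0, 2): 15 + 10 + 29 = 54
σ = (1, 2, 0): 15 + 29 + 24 = 68
σ = (2, 0, 1): 24 + 10 + 6 = 40
σ = (2, 1, 0): 24 + 20 + 24 = 68
Optimal value attained by: σ = (1, 2, 0).
Answer: det⊕(C) = 68; verdict: SINGULAR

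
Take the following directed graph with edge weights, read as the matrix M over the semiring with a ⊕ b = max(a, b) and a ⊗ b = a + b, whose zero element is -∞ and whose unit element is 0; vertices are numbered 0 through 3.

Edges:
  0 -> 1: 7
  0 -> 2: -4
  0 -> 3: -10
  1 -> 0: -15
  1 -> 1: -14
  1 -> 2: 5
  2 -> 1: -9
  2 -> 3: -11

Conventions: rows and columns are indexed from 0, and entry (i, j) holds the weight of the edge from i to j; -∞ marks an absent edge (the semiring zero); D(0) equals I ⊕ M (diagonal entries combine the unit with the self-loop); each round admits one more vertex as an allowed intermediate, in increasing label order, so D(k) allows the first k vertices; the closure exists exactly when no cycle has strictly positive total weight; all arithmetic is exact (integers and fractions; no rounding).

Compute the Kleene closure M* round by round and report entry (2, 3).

D(0):
  [0, 7, -4, -10]
  [-15, 0, 5, -∞]
  [-∞, -9, 0, -11]
  [-∞, -∞, -∞, 0]
D(1):
  [0, 7, -4, -10]
  [-15, 0, 5, -25]
  [-∞, -9, 0, -11]
  [-∞, -∞, -∞, 0]
D(2):
  [0, 7, 12, -10]
  [-15, 0, 5, -25]
  [-24, -9, 0, -11]
  [-∞, -∞, -∞, 0]
D(3):
  [0, 7, 12, 1]
  [-15, 0, 5, -6]
  [-24, -9, 0, -11]
  [-∞, -∞, -∞, 0]
D(4):
  [0, 7, 12, 1]
  [-15, 0, 5, -6]
  [-24, -9, 0, -11]
  [-∞, -∞, -∞, 0]
Answer: M*[2][3] = -11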